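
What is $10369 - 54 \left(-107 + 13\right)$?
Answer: $15445$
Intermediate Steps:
$10369 - 54 \left(-107 + 13\right) = 10369 - 54 \left(-94\right) = 10369 - -5076 = 10369 + 5076 = 15445$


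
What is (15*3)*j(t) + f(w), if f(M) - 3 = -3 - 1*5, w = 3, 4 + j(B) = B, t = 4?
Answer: -5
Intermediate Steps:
j(B) = -4 + B
f(M) = -5 (f(M) = 3 + (-3 - 1*5) = 3 + (-3 - 5) = 3 - 8 = -5)
(15*3)*j(t) + f(w) = (15*3)*(-4 + 4) - 5 = 45*0 - 5 = 0 - 5 = -5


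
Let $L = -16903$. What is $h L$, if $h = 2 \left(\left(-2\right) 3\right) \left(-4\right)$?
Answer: $-811344$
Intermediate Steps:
$h = 48$ ($h = 2 \left(-6\right) \left(-4\right) = \left(-12\right) \left(-4\right) = 48$)
$h L = 48 \left(-16903\right) = -811344$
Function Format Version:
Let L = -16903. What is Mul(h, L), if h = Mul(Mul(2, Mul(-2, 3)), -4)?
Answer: -811344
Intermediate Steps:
h = 48 (h = Mul(Mul(2, -6), -4) = Mul(-12, -4) = 48)
Mul(h, L) = Mul(48, -16903) = -811344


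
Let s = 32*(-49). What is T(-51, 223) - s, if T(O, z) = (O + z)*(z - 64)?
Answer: 28916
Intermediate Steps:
T(O, z) = (-64 + z)*(O + z) (T(O, z) = (O + z)*(-64 + z) = (-64 + z)*(O + z))
s = -1568
T(-51, 223) - s = (223² - 64*(-51) - 64*223 - 51*223) - 1*(-1568) = (49729 + 3264 - 14272 - 11373) + 1568 = 27348 + 1568 = 28916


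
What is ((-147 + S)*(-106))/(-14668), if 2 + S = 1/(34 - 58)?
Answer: -189581/176016 ≈ -1.0771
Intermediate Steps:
S = -49/24 (S = -2 + 1/(34 - 58) = -2 + 1/(-24) = -2 - 1/24 = -49/24 ≈ -2.0417)
((-147 + S)*(-106))/(-14668) = ((-147 - 49/24)*(-106))/(-14668) = -3577/24*(-106)*(-1/14668) = (189581/12)*(-1/14668) = -189581/176016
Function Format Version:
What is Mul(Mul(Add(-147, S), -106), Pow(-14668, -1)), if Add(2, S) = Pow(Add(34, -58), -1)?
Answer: Rational(-189581, 176016) ≈ -1.0771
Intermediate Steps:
S = Rational(-49, 24) (S = Add(-2, Pow(Add(34, -58), -1)) = Add(-2, Pow(-24, -1)) = Add(-2, Rational(-1, 24)) = Rational(-49, 24) ≈ -2.0417)
Mul(Mul(Add(-147, S), -106), Pow(-14668, -1)) = Mul(Mul(Add(-147, Rational(-49, 24)), -106), Pow(-14668, -1)) = Mul(Mul(Rational(-3577, 24), -106), Rational(-1, 14668)) = Mul(Rational(189581, 12), Rational(-1, 14668)) = Rational(-189581, 176016)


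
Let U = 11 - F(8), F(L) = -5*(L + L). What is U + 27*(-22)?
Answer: -503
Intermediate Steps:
F(L) = -10*L
U = 91 (U = 11 - (-10)*8 = 11 - 1*(-80) = 11 + 80 = 91)
U + 27*(-22) = 91 + 27*(-22) = 91 - 594 = -503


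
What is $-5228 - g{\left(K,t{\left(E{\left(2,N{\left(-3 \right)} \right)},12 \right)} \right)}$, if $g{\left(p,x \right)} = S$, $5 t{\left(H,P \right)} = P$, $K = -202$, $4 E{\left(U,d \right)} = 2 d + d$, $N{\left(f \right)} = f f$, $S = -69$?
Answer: $-5159$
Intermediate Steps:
$N{\left(f \right)} = f^{2}$
$E{\left(U,d \right)} = \frac{3 d}{4}$ ($E{\left(U,d \right)} = \frac{2 d + d}{4} = \frac{3 d}{4}$)
$t{\left(H,P \right)} = \frac{P}{5}$
$g{\left(p,x \right)} = -69$
$-5228 - g{\left(K,t{\left(E{\left(2,N{\left(-3 \right)} \right)},12 \right)} \right)} = -5228 - -69 = -5228 + 69 = -5159$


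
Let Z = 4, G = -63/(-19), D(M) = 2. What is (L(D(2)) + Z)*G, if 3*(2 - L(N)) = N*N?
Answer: 294/19 ≈ 15.474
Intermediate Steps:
L(N) = 2 - N²/3 (L(N) = 2 - N*N/3 = 2 - N²/3)
G = 63/19 (G = -63*(-1/19) = 63/19 ≈ 3.3158)
(L(D(2)) + Z)*G = ((2 - ⅓*2²) + 4)*(63/19) = ((2 - ⅓*4) + 4)*(63/19) = ((2 - 4/3) + 4)*(63/19) = (⅔ + 4)*(63/19) = (14/3)*(63/19) = 294/19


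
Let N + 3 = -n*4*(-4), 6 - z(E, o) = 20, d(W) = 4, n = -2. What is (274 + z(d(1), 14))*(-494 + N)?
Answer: -137540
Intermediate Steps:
z(E, o) = -14 (z(E, o) = 6 - 1*20 = 6 - 20 = -14)
N = -35 (N = -3 - (-2)*4*(-4) = -3 - 1*(-8)*(-4) = -3 + 8*(-4) = -3 - 32 = -35)
(274 + z(d(1), 14))*(-494 + N) = (274 - 14)*(-494 - 35) = 260*(-529) = -137540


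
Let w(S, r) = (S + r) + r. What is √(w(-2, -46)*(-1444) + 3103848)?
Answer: 4*√202474 ≈ 1799.9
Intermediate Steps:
w(S, r) = S + 2*r
√(w(-2, -46)*(-1444) + 3103848) = √((-2 + 2*(-46))*(-1444) + 3103848) = √((-2 - 92)*(-1444) + 3103848) = √(-94*(-1444) + 3103848) = √(135736 + 3103848) = √3239584 = 4*√202474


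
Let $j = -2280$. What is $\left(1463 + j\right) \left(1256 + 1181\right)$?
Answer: $-1991029$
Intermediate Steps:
$\left(1463 + j\right) \left(1256 + 1181\right) = \left(1463 - 2280\right) \left(1256 + 1181\right) = \left(-817\right) 2437 = -1991029$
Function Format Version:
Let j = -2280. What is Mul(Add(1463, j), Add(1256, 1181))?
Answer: -1991029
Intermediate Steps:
Mul(Add(1463, j), Add(1256, 1181)) = Mul(Add(1463, -2280), Add(1256, 1181)) = Mul(-817, 2437) = -1991029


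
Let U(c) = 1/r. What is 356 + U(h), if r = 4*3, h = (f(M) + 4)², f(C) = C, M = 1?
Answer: 4273/12 ≈ 356.08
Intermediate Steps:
h = 25 (h = (1 + 4)² = 5² = 25)
r = 12
U(c) = 1/12
356 + U(h) = 356 + 1/12 = 4273/12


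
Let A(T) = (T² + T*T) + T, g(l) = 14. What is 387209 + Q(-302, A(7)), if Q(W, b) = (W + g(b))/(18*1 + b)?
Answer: 15875473/41 ≈ 3.8721e+5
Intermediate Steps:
A(T) = T + 2*T² (A(T) = (T² + T²) + T = 2*T² + T = T + 2*T²)
Q(W, b) = (14 + W)/(18 + b) (Q(W, b) = (W + 14)/(18*1 + b) = (14 + W)/(18 + b))
387209 + Q(-302, A(7)) = 387209 + (14 - 302)/(18 + 7*(1 + 2*7)) = 387209 - 288/(18 + 7*(1 + 14)) = 387209 - 288/(18 + 7*15) = 387209 - 288/(18 + 105) = 387209 - 288/123 = 387209 + (1/123)*(-288) = 387209 - 96/41 = 15875473/41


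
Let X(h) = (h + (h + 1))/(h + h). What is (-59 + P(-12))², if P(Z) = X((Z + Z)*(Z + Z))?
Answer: 4464244225/1327104 ≈ 3363.9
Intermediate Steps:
X(h) = (1 + 2*h)/(2*h) (X(h) = (h + (1 + h))/((2*h)) = (1 + 2*h)*(1/(2*h)) = (1 + 2*h)/(2*h))
P(Z) = (½ + 4*Z²)/(4*Z²) (P(Z) = (½ + (Z + Z)*(Z + Z))/(((Z + Z)*(Z + Z))) = (½ + (2*Z)*(2*Z))/(((2*Z)*(2*Z))) = (½ + 4*Z²)/((4*Z²)) = (1/(4*Z²))*(½ + 4*Z²) = (½ + 4*Z²)/(4*Z²))
(-59 + P(-12))² = (-59 + (1 + (⅛)/(-12)²))² = (-59 + (1 + (⅛)*(1/144)))² = (-59 + (1 + 1/1152))² = (-59 + 1153/1152)² = (-66815/1152)² = 4464244225/1327104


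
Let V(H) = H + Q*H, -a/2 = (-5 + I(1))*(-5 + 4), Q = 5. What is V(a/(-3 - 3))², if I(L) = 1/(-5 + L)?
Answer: 441/4 ≈ 110.25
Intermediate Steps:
a = -21/2 (a = -2*(-5 + 1/(-5 + 1))*(-5 + 4) = -2*(-5 + 1/(-4))*(-1) = -2*(-5 - ¼)*(-1) = -(-21)*(-1)/2 = -2*21/4 = -21/2 ≈ -10.500)
V(H) = 6*H (V(H) = H + 5*H = 6*H)
V(a/(-3 - 3))² = (6*(-21/(2*(-3 - 3))))² = (6*(-21/2/(-6)))² = (6*(-21/2*(-⅙)))² = (6*(7/4))² = (21/2)² = 441/4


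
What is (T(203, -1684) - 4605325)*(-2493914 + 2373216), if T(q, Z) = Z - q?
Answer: 556081273976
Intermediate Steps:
(T(203, -1684) - 4605325)*(-2493914 + 2373216) = ((-1684 - 1*203) - 4605325)*(-2493914 + 2373216) = ((-1684 - 203) - 4605325)*(-120698) = (-1887 - 4605325)*(-120698) = -4607212*(-120698) = 556081273976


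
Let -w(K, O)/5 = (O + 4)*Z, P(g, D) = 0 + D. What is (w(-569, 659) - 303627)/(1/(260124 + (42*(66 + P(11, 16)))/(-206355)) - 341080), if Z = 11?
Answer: 225375544706432/226030282357725 ≈ 0.99710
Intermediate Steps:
P(g, D) = D
w(K, O) = -220 - 55*O (w(K, O) = -5*(O + 4)*11 = -5*(4 + O)*11 = -5*(44 + 11*O) = -220 - 55*O)
(w(-569, 659) - 303627)/(1/(260124 + (42*(66 + P(11, 16)))/(-206355)) - 341080) = ((-220 - 55*659) - 303627)/(1/(260124 + (42*(66 + 16))/(-206355)) - 341080) = ((-220 - 36245) - 303627)/(1/(260124 + (42*82)*(-1/206355)) - 341080) = (-36465 - 303627)/(1/(260124 + 3444*(-1/206355)) - 341080) = -340092/(1/(260124 - 1148/68785) - 341080) = -340092/(1/(17892628192/68785) - 341080) = -340092/(68785/17892628192 - 341080) = -340092/(-6102817623658575/17892628192) = -340092*(-17892628192/6102817623658575) = 225375544706432/226030282357725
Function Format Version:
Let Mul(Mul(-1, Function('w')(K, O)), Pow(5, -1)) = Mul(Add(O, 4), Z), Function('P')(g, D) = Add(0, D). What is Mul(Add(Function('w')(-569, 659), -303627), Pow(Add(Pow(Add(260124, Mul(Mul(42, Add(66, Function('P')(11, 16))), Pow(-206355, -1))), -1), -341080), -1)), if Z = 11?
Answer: Rational(225375544706432, 226030282357725) ≈ 0.99710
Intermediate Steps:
Function('P')(g, D) = D
Function('w')(K, O) = Add(-220, Mul(-55, O)) (Function('w')(K, O) = Mul(-5, Mul(Add(O, 4), 11)) = Mul(-5, Mul(Add(4, O), 11)) = Mul(-5, Add(44, Mul(11, O))) = Add(-220, Mul(-55, O)))
Mul(Add(Function('w')(-569, 659), -303627), Pow(Add(Pow(Add(260124, Mul(Mul(42, Add(66, Function('P')(11, 16))), Pow(-206355, -1))), -1), -341080), -1)) = Mul(Add(Add(-220, Mul(-55, 659)), -303627), Pow(Add(Pow(Add(260124, Mul(Mul(42, Add(66, 16)), Pow(-206355, -1))), -1), -341080), -1)) = Mul(Add(Add(-220, -36245), -303627), Pow(Add(Pow(Add(260124, Mul(Mul(42, 82), Rational(-1, 206355))), -1), -341080), -1)) = Mul(Add(-36465, -303627), Pow(Add(Pow(Add(260124, Mul(3444, Rational(-1, 206355))), -1), -341080), -1)) = Mul(-340092, Pow(Add(Pow(Add(260124, Rational(-1148, 68785)), -1), -341080), -1)) = Mul(-340092, Pow(Add(Pow(Rational(17892628192, 68785), -1), -341080), -1)) = Mul(-340092, Pow(Add(Rational(68785, 17892628192), -341080), -1)) = Mul(-340092, Pow(Rational(-6102817623658575, 17892628192), -1)) = Mul(-340092, Rational(-17892628192, 6102817623658575)) = Rational(225375544706432, 226030282357725)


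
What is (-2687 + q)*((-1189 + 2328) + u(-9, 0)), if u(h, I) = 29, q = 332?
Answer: -2750640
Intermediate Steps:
(-2687 + q)*((-1189 + 2328) + u(-9, 0)) = (-2687 + 332)*((-1189 + 2328) + 29) = -2355*(1139 + 29) = -2355*1168 = -2750640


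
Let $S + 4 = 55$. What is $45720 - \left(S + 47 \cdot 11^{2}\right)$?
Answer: $39982$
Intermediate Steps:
$S = 51$ ($S = -4 + 55 = 51$)
$45720 - \left(S + 47 \cdot 11^{2}\right) = 45720 - \left(51 + 47 \cdot 11^{2}\right) = 45720 - \left(51 + 47 \cdot 121\right) = 45720 - \left(51 + 5687\right) = 45720 - 5738 = 39982$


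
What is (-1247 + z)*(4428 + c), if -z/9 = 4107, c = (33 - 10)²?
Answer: -189406970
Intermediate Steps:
c = 529 (c = 23² = 529)
z = -36963 (z = -9*4107 = -36963)
(-1247 + z)*(4428 + c) = (-1247 - 36963)*(4428 + 529) = -38210*4957 = -189406970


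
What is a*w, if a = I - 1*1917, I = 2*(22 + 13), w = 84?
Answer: -155148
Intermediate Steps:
I = 70 (I = 2*35 = 70)
a = -1847 (a = 70 - 1*1917 = 70 - 1917 = -1847)
a*w = -1847*84 = -155148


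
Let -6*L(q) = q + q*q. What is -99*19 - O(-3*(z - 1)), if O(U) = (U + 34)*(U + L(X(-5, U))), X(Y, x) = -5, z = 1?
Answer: -5303/3 ≈ -1767.7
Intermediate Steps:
L(q) = -q/6 - q**2/6 (L(q) = -(q + q*q)/6 = -(q + q**2)/6 = -q/6 - q**2/6)
O(U) = (34 + U)*(-10/3 + U) (O(U) = (U + 34)*(U - 1/6*(-5)*(1 - 5)) = (34 + U)*(U - 1/6*(-5)*(-4)) = (34 + U)*(U - 10/3) = (34 + U)*(-10/3 + U))
-99*19 - O(-3*(z - 1)) = -99*19 - (-340/3 + (-3*(1 - 1))**2 + 92*(-3*(1 - 1))/3) = -1881 - (-340/3 + (-3*0)**2 + 92*(-3*0)/3) = -1881 - (-340/3 + 0**2 + (92/3)*0) = -1881 - (-340/3 + 0 + 0) = -1881 - 1*(-340/3) = -1881 + 340/3 = -5303/3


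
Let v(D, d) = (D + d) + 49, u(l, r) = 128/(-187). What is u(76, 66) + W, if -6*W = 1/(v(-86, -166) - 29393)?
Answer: -22729541/33206712 ≈ -0.68449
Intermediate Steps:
u(l, r) = -128/187 (u(l, r) = 128*(-1/187) = -128/187)
v(D, d) = 49 + D + d
W = 1/177576 (W = -1/(6*((49 - 86 - 166) - 29393)) = -1/(6*(-203 - 29393)) = -⅙/(-29596) = -⅙*(-1/29596) = 1/177576 ≈ 5.6314e-6)
u(76, 66) + W = -128/187 + 1/177576 = -22729541/33206712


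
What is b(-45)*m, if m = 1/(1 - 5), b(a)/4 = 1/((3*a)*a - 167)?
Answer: -1/5908 ≈ -0.00016926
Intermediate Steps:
b(a) = 4/(-167 + 3*a**2) (b(a) = 4/((3*a)*a - 167) = 4/(3*a**2 - 167) = 4/(-167 + 3*a**2))
m = -1/4 (m = 1/(-4) = -1/4 ≈ -0.25000)
b(-45)*m = (4/(-167 + 3*(-45)**2))*(-1/4) = (4/(-167 + 3*2025))*(-1/4) = (4/(-167 + 6075))*(-1/4) = (4/5908)*(-1/4) = (4*(1/5908))*(-1/4) = (1/1477)*(-1/4) = -1/5908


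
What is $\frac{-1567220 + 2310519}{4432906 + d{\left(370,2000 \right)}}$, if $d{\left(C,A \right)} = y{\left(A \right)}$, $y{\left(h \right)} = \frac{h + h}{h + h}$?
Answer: $\frac{743299}{4432907} \approx 0.16768$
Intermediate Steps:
$y{\left(h \right)} = 1$ ($y{\left(h \right)} = \frac{2 h}{2 h} = 2 h \frac{1}{2 h} = 1$)
$d{\left(C,A \right)} = 1$
$\frac{-1567220 + 2310519}{4432906 + d{\left(370,2000 \right)}} = \frac{-1567220 + 2310519}{4432906 + 1} = \frac{743299}{4432907}$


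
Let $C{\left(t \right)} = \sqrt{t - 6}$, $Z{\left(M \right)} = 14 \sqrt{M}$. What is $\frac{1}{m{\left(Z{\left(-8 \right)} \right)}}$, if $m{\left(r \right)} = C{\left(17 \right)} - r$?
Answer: $\frac{1}{\sqrt{11} - 28 i \sqrt{2}} \approx 0.0021005 + 0.025078 i$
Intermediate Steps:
$C{\left(t \right)} = \sqrt{-6 + t}$
$m{\left(r \right)} = \sqrt{11} - r$ ($m{\left(r \right)} = \sqrt{-6 + 17} - r = \sqrt{11} - r$)
$\frac{1}{m{\left(Z{\left(-8 \right)} \right)}} = \frac{1}{\sqrt{11} - 14 \sqrt{-8}} = \frac{1}{\sqrt{11} - 14 \cdot 2 i \sqrt{2}} = \frac{1}{\sqrt{11} - 28 i \sqrt{2}}$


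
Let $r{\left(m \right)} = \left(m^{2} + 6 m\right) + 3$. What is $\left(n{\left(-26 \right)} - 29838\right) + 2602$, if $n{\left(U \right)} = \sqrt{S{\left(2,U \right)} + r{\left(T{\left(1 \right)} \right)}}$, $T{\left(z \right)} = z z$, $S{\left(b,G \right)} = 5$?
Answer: $-27236 + \sqrt{15} \approx -27232.0$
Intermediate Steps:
$T{\left(z \right)} = z^{2}$
$r{\left(m \right)} = 3 + m^{2} + 6 m$
$n{\left(U \right)} = \sqrt{15}$ ($n{\left(U \right)} = \sqrt{5 + \left(3 + \left(1^{2}\right)^{2} + 6 \cdot 1^{2}\right)} = \sqrt{5 + \left(3 + 1^{2} + 6 \cdot 1\right)} = \sqrt{5 + \left(3 + 1 + 6\right)} = \sqrt{5 + 10} = \sqrt{15}$)
$\left(n{\left(-26 \right)} - 29838\right) + 2602 = \left(\sqrt{15} - 29838\right) + 2602 = \left(-29838 + \sqrt{15}\right) + 2602 = -27236 + \sqrt{15}$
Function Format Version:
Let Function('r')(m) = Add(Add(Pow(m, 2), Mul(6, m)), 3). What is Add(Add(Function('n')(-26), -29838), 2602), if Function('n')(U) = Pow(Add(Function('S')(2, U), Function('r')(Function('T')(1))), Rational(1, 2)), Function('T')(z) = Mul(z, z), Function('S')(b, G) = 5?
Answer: Add(-27236, Pow(15, Rational(1, 2))) ≈ -27232.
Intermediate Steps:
Function('T')(z) = Pow(z, 2)
Function('r')(m) = Add(3, Pow(m, 2), Mul(6, m))
Function('n')(U) = Pow(15, Rational(1, 2)) (Function('n')(U) = Pow(Add(5, Add(3, Pow(Pow(1, 2), 2), Mul(6, Pow(1, 2)))), Rational(1, 2)) = Pow(Add(5, Add(3, Pow(1, 2), Mul(6, 1))), Rational(1, 2)) = Pow(Add(5, Add(3, 1, 6)), Rational(1, 2)) = Pow(Add(5, 10), Rational(1, 2)) = Pow(15, Rational(1, 2)))
Add(Add(Function('n')(-26), -29838), 2602) = Add(Add(Pow(15, Rational(1, 2)), -29838), 2602) = Add(Add(-29838, Pow(15, Rational(1, 2))), 2602) = Add(-27236, Pow(15, Rational(1, 2)))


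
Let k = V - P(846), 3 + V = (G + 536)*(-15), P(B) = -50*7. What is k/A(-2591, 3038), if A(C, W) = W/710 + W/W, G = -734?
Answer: 1177535/1874 ≈ 628.35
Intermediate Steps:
P(B) = -350
V = 2967 (V = -3 + (-734 + 536)*(-15) = -3 - 198*(-15) = -3 + 2970 = 2967)
A(C, W) = 1 + W/710 (A(C, W) = W*(1/710) + 1 = W/710 + 1 = 1 + W/710)
k = 3317 (k = 2967 - 1*(-350) = 2967 + 350 = 3317)
k/A(-2591, 3038) = 3317/(1 + (1/710)*3038) = 3317/(1 + 1519/355) = 3317/(1874/355) = 3317*(355/1874) = 1177535/1874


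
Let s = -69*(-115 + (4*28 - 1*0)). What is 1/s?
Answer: 1/207 ≈ 0.0048309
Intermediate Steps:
s = 207 (s = -69*(-115 + (112 + 0)) = -69*(-115 + 112) = -69*(-3) = 207)
1/s = 1/207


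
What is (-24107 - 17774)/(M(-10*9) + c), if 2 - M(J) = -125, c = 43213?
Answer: -41881/43340 ≈ -0.96634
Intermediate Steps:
M(J) = 127 (M(J) = 2 - 1*(-125) = 2 + 125 = 127)
(-24107 - 17774)/(M(-10*9) + c) = (-24107 - 17774)/(127 + 43213) = -41881/43340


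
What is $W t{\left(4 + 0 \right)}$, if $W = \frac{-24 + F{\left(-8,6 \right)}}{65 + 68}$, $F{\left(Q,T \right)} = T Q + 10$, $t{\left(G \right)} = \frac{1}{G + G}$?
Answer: $- \frac{31}{532} \approx -0.058271$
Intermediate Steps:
$t{\left(G \right)} = \frac{1}{2 G}$
$F{\left(Q,T \right)} = 10 + Q T$ ($F{\left(Q,T \right)} = Q T + 10 = 10 + Q T$)
$W = - \frac{62}{133}$ ($W = \frac{-24 + \left(10 - 48\right)}{65 + 68} = \frac{-24 + \left(10 - 48\right)}{133} = \left(-24 - 38\right) \frac{1}{133} = \left(-62\right) \frac{1}{133} = - \frac{62}{133} \approx -0.46617$)
$W t{\left(4 + 0 \right)} = - \frac{62 \frac{1}{2 \left(4 + 0\right)}}{133} = - \frac{62 \frac{1}{2 \cdot 4}}{133} = - \frac{62 \cdot \frac{1}{2} \cdot \frac{1}{4}}{133} = \left(- \frac{62}{133}\right) \frac{1}{8} = - \frac{31}{532}$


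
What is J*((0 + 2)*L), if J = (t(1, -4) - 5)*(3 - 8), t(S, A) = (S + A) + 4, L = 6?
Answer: 240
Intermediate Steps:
t(S, A) = 4 + A + S (t(S, A) = (A + S) + 4 = 4 + A + S)
J = 20 (J = ((4 - 4 + 1) - 5)*(3 - 8) = (1 - 5)*(-5) = -4*(-5) = 20)
J*((0 + 2)*L) = 20*((0 + 2)*6) = 20*(2*6) = 20*12 = 240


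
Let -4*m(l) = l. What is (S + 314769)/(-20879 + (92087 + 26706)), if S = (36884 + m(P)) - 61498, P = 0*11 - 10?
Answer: 580315/195828 ≈ 2.9634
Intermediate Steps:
P = -10 (P = 0 - 10 = -10)
m(l) = -l/4
S = -49223/2 (S = (36884 - ¼*(-10)) - 61498 = (36884 + 5/2) - 61498 = 73773/2 - 61498 = -49223/2 ≈ -24612.)
(S + 314769)/(-20879 + (92087 + 26706)) = (-49223/2 + 314769)/(-20879 + (92087 + 26706)) = 580315/(2*(-20879 + 118793)) = (580315/2)/97914 = (580315/2)*(1/97914) = 580315/195828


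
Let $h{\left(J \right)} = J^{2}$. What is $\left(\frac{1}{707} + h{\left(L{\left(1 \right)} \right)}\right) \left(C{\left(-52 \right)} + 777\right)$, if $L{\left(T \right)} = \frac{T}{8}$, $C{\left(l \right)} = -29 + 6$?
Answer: $\frac{290667}{22624} \approx 12.848$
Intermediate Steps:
$C{\left(l \right)} = -23$
$L{\left(T \right)} = \frac{T}{8}$ ($L{\left(T \right)} = T \frac{1}{8} = \frac{T}{8}$)
$\left(\frac{1}{707} + h{\left(L{\left(1 \right)} \right)}\right) \left(C{\left(-52 \right)} + 777\right) = \left(\frac{1}{707} + \left(\frac{1}{8} \cdot 1\right)^{2}\right) \left(-23 + 777\right) = \left(\frac{1}{707} + \left(\frac{1}{8}\right)^{2}\right) 754 = \left(\frac{1}{707} + \frac{1}{64}\right) 754 = \frac{771}{45248} \cdot 754 = \frac{290667}{22624}$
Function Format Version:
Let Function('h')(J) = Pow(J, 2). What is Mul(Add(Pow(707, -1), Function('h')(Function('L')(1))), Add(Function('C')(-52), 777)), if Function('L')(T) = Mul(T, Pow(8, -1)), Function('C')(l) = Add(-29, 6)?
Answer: Rational(290667, 22624) ≈ 12.848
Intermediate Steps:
Function('C')(l) = -23
Function('L')(T) = Mul(Rational(1, 8), T) (Function('L')(T) = Mul(T, Rational(1, 8)) = Mul(Rational(1, 8), T))
Mul(Add(Pow(707, -1), Function('h')(Function('L')(1))), Add(Function('C')(-52), 777)) = Mul(Add(Pow(707, -1), Pow(Mul(Rational(1, 8), 1), 2)), Add(-23, 777)) = Mul(Add(Rational(1, 707), Pow(Rational(1, 8), 2)), 754) = Mul(Add(Rational(1, 707), Rational(1, 64)), 754) = Mul(Rational(771, 45248), 754) = Rational(290667, 22624)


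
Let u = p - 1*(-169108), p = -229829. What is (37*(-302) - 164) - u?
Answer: 49383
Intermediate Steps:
u = -60721 (u = -229829 - 1*(-169108) = -229829 + 169108 = -60721)
(37*(-302) - 164) - u = (37*(-302) - 164) - 1*(-60721) = (-11174 - 164) + 60721 = -11338 + 60721 = 49383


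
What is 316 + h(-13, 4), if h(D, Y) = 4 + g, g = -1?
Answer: 319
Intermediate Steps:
h(D, Y) = 3 (h(D, Y) = 4 - 1 = 3)
316 + h(-13, 4) = 316 + 3 = 319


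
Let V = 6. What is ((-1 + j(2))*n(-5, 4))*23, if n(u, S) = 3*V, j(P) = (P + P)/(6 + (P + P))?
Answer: -1242/5 ≈ -248.40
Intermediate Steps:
j(P) = 2*P/(6 + 2*P) (j(P) = (2*P)/(6 + 2*P) = 2*P/(6 + 2*P))
n(u, S) = 18 (n(u, S) = 3*6 = 18)
((-1 + j(2))*n(-5, 4))*23 = ((-1 + 2/(3 + 2))*18)*23 = ((-1 + 2/5)*18)*23 = ((-1 + 2*(⅕))*18)*23 = ((-1 + ⅖)*18)*23 = -⅗*18*23 = -54/5*23 = -1242/5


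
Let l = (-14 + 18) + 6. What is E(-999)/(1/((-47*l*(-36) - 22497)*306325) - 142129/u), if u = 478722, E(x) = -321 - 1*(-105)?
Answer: 6542691754856400/8992946790461 ≈ 727.54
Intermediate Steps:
l = 10 (l = 4 + 6 = 10)
E(x) = -216 (E(x) = -321 + 105 = -216)
E(-999)/(1/((-47*l*(-36) - 22497)*306325) - 142129/u) = -216/(1/(-47*10*(-36) - 22497*306325) - 142129/478722) = -216/((1/306325)/(-470*(-36) - 22497) - 142129*1/478722) = -216/((1/306325)/(16920 - 22497) - 142129/478722) = -216/((1/306325)/(-5577) - 142129/478722) = -216/(-1/5577*1/306325 - 142129/478722) = -216/(-1/1708374525 - 142129/478722) = -216/(-26978840371383/90870718817450) = -216*(-90870718817450/26978840371383) = 6542691754856400/8992946790461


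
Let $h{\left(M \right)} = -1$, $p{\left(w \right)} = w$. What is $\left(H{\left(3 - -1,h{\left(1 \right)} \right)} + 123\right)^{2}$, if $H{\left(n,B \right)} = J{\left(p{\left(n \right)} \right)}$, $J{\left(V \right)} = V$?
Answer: $16129$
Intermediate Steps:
$H{\left(n,B \right)} = n$
$\left(H{\left(3 - -1,h{\left(1 \right)} \right)} + 123\right)^{2} = \left(\left(3 - -1\right) + 123\right)^{2} = \left(\left(3 + 1\right) + 123\right)^{2} = \left(4 + 123\right)^{2} = 127^{2} = 16129$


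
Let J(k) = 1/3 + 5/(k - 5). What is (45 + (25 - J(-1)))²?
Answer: 19881/4 ≈ 4970.3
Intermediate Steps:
J(k) = ⅓ + 5/(-5 + k)
(45 + (25 - J(-1)))² = (45 + (25 - (10 - 1)/(3*(-5 - 1))))² = (45 + (25 - 9/(3*(-6))))² = (45 + (25 - (-1)*9/(3*6)))² = (45 + (25 - 1*(-½)))² = (45 + (25 + ½))² = (45 + 51/2)² = (141/2)² = 19881/4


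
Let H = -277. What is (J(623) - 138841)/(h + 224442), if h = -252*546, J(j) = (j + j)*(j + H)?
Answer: 1299/386 ≈ 3.3653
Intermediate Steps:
J(j) = 2*j*(-277 + j) (J(j) = (j + j)*(j - 277) = (2*j)*(-277 + j) = 2*j*(-277 + j))
h = -137592
(J(623) - 138841)/(h + 224442) = (2*623*(-277 + 623) - 138841)/(-137592 + 224442) = (2*623*346 - 138841)/86850 = (431116 - 138841)*(1/86850) = 292275*(1/86850) = 1299/386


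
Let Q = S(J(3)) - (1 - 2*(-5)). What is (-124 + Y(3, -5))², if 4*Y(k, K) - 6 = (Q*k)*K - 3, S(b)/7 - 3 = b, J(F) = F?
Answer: 229441/4 ≈ 57360.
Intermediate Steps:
S(b) = 21 + 7*b
Q = 31 (Q = (21 + 7*3) - (1 - 2*(-5)) = (21 + 21) - (1 + 10) = 42 - 1*11 = 42 - 11 = 31)
Y(k, K) = ¾ + 31*K*k/4 (Y(k, K) = 3/2 + ((31*k)*K - 3)/4 = 3/2 + (31*K*k - 3)/4 = 3/2 + (-3 + 31*K*k)/4 = 3/2 + (-¾ + 31*K*k/4) = ¾ + 31*K*k/4)
(-124 + Y(3, -5))² = (-124 + (¾ + (31/4)*(-5)*3))² = (-124 + (¾ - 465/4))² = (-124 - 231/2)² = (-479/2)² = 229441/4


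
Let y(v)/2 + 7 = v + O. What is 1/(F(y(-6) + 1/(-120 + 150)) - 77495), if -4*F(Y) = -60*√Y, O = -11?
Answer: -30998/2402194327 - I*√43170/12010971635 ≈ -1.2904e-5 - 1.7299e-8*I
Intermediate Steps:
y(v) = -36 + 2*v (y(v) = -14 + 2*(v - 11) = -14 + 2*(-11 + v) = -14 + (-22 + 2*v) = -36 + 2*v)
F(Y) = 15*√Y (F(Y) = -(-15)*√Y = 15*√Y)
1/(F(y(-6) + 1/(-120 + 150)) - 77495) = 1/(15*√((-36 + 2*(-6)) + 1/(-120 + 150)) - 77495) = 1/(15*√((-36 - 12) + 1/30) - 77495) = 1/(15*√(-48 + 1/30) - 77495) = 1/(15*√(-1439/30) - 77495) = 1/(15*(I*√43170/30) - 77495) = 1/(I*√43170/2 - 77495) = 1/(-77495 + I*√43170/2)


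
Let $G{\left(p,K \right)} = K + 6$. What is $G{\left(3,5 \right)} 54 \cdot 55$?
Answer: $32670$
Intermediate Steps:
$G{\left(p,K \right)} = 6 + K$
$G{\left(3,5 \right)} 54 \cdot 55 = \left(6 + 5\right) 54 \cdot 55 = 11 \cdot 54 \cdot 55 = 594 \cdot 55 = 32670$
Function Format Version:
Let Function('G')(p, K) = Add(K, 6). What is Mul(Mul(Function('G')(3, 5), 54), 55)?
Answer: 32670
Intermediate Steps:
Function('G')(p, K) = Add(6, K)
Mul(Mul(Function('G')(3, 5), 54), 55) = Mul(Mul(Add(6, 5), 54), 55) = Mul(Mul(11, 54), 55) = Mul(594, 55) = 32670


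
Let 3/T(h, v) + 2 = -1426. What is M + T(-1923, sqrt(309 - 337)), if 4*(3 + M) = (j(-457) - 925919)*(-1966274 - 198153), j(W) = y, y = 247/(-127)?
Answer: 30287786371441997/60452 ≈ 5.0102e+11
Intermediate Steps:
y = -247/127 (y = 247*(-1/127) = -247/127 ≈ -1.9449)
j(W) = -247/127
M = 63629803301349/127 (M = -3 + ((-247/127 - 925919)*(-1966274 - 198153))/4 = -3 + (-117591960/127*(-2164427))/4 = -3 + (1/4)*(254519213206920/127) = -3 + 63629803301730/127 = 63629803301349/127 ≈ 5.0102e+11)
T(h, v) = -1/476 (T(h, v) = 3/(-2 - 1426) = 3/(-1428) = 3*(-1/1428) = -1/476)
M + T(-1923, sqrt(309 - 337)) = 63629803301349/127 - 1/476 = 30287786371441997/60452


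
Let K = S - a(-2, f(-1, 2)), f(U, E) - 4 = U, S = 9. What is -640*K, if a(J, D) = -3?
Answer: -7680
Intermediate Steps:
f(U, E) = 4 + U
K = 12 (K = 9 - 1*(-3) = 9 + 3 = 12)
-640*K = -640*12 = -7680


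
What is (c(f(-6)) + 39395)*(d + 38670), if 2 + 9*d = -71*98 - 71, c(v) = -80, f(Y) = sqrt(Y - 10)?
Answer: 4468791895/3 ≈ 1.4896e+9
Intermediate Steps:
f(Y) = sqrt(-10 + Y)
d = -7031/9 (d = -2/9 + (-71*98 - 71)/9 = -2/9 + (-6958 - 71)/9 = -2/9 + (1/9)*(-7029) = -2/9 - 781 = -7031/9 ≈ -781.22)
(c(f(-6)) + 39395)*(d + 38670) = (-80 + 39395)*(-7031/9 + 38670) = 39315*(340999/9) = 4468791895/3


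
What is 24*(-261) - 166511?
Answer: -172775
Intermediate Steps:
24*(-261) - 166511 = -6264 - 166511 = -172775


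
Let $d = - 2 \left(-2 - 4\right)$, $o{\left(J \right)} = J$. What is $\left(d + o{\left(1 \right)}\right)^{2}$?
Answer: $169$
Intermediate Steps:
$d = 12$ ($d = \left(-2\right) \left(-6\right) = 12$)
$\left(d + o{\left(1 \right)}\right)^{2} = \left(12 + 1\right)^{2} = 13^{2} = 169$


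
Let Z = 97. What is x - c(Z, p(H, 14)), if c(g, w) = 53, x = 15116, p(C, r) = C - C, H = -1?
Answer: 15063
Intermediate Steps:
p(C, r) = 0
x - c(Z, p(H, 14)) = 15116 - 1*53 = 15116 - 53 = 15063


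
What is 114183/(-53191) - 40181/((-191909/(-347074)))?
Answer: -17251439946107/237391433 ≈ -72671.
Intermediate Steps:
114183/(-53191) - 40181/((-191909/(-347074))) = 114183*(-1/53191) - 40181/((-191909*(-1/347074))) = -114183/53191 - 40181/191909/347074 = -114183/53191 - 40181*347074/191909 = -114183/53191 - 13945780394/191909 = -17251439946107/237391433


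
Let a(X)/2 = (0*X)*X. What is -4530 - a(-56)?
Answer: -4530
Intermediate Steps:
a(X) = 0 (a(X) = 2*((0*X)*X) = 2*(0*X) = 2*0 = 0)
-4530 - a(-56) = -4530 - 1*0 = -4530 + 0 = -4530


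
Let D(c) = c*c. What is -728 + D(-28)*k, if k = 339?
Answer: 265048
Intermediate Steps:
D(c) = c²
-728 + D(-28)*k = -728 + (-28)²*339 = -728 + 784*339 = -728 + 265776 = 265048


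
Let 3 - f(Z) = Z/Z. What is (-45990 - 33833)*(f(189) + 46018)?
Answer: -3673454460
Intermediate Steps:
f(Z) = 2 (f(Z) = 3 - Z/Z = 3 - 1*1 = 3 - 1 = 2)
(-45990 - 33833)*(f(189) + 46018) = (-45990 - 33833)*(2 + 46018) = -79823*46020 = -3673454460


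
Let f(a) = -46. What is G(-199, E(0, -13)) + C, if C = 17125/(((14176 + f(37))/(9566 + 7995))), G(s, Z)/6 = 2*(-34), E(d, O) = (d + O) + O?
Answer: 58993417/2826 ≈ 20875.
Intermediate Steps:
E(d, O) = d + 2*O (E(d, O) = (O + d) + O = d + 2*O)
G(s, Z) = -408 (G(s, Z) = 6*(2*(-34)) = 6*(-68) = -408)
C = 60146425/2826 (C = 17125/(((14176 - 46)/(9566 + 7995))) = 17125/((14130/17561)) = 17125/((14130*(1/17561))) = 17125/(14130/17561) = 17125*(17561/14130) = 60146425/2826 ≈ 21283.)
G(-199, E(0, -13)) + C = -408 + 60146425/2826 = 58993417/2826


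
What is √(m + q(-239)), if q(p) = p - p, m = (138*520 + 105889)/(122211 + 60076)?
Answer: √32383103263/182287 ≈ 0.98720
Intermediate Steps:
m = 177649/182287 (m = (71760 + 105889)/182287 = 177649*(1/182287) = 177649/182287 ≈ 0.97456)
q(p) = 0
√(m + q(-239)) = √(177649/182287 + 0) = √(177649/182287) = √32383103263/182287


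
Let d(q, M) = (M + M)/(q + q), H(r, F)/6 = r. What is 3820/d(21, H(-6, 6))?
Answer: -6685/3 ≈ -2228.3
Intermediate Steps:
H(r, F) = 6*r
d(q, M) = M/q (d(q, M) = (2*M)/((2*q)) = (2*M)*(1/(2*q)) = M/q)
3820/d(21, H(-6, 6)) = 3820/(((6*(-6))/21)) = 3820/((-36*1/21)) = 3820/(-12/7) = 3820*(-7/12) = -6685/3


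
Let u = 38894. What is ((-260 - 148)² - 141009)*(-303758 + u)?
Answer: -6742113120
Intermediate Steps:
((-260 - 148)² - 141009)*(-303758 + u) = ((-260 - 148)² - 141009)*(-303758 + 38894) = ((-408)² - 141009)*(-264864) = (166464 - 141009)*(-264864) = 25455*(-264864) = -6742113120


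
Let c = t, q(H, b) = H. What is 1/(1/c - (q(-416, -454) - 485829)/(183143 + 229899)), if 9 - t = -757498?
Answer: 312882206294/368334404257 ≈ 0.84945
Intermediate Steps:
t = 757507 (t = 9 - 1*(-757498) = 9 + 757498 = 757507)
c = 757507
1/(1/c - (q(-416, -454) - 485829)/(183143 + 229899)) = 1/(1/757507 - (-416 - 485829)/(183143 + 229899)) = 1/(1/757507 - (-486245)/413042) = 1/(1/757507 - 1*(-486245/413042)) = 1/(1/757507 + 486245/413042) = 1/(368334404257/312882206294) = 312882206294/368334404257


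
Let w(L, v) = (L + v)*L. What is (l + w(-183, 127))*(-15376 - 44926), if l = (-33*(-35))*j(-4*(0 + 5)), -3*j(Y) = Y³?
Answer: -186348134896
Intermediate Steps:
w(L, v) = L*(L + v)
j(Y) = -Y³/3
l = 3080000 (l = (-33*(-35))*(-(-64*(0 + 5)³)/3) = 1155*(-(-4*5)³/3) = 1155*(-⅓*(-20)³) = 1155*(-⅓*(-8000)) = 1155*(8000/3) = 3080000)
(l + w(-183, 127))*(-15376 - 44926) = (3080000 - 183*(-183 + 127))*(-15376 - 44926) = (3080000 - 183*(-56))*(-60302) = (3080000 + 10248)*(-60302) = 3090248*(-60302) = -186348134896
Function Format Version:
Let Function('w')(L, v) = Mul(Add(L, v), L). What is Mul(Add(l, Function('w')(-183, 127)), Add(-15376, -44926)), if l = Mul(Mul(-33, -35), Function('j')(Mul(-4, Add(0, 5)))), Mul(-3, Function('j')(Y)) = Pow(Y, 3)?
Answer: -186348134896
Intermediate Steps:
Function('w')(L, v) = Mul(L, Add(L, v))
Function('j')(Y) = Mul(Rational(-1, 3), Pow(Y, 3))
l = 3080000 (l = Mul(Mul(-33, -35), Mul(Rational(-1, 3), Pow(Mul(-4, Add(0, 5)), 3))) = Mul(1155, Mul(Rational(-1, 3), Pow(Mul(-4, 5), 3))) = Mul(1155, Mul(Rational(-1, 3), Pow(-20, 3))) = Mul(1155, Mul(Rational(-1, 3), -8000)) = Mul(1155, Rational(8000, 3)) = 3080000)
Mul(Add(l, Function('w')(-183, 127)), Add(-15376, -44926)) = Mul(Add(3080000, Mul(-183, Add(-183, 127))), Add(-15376, -44926)) = Mul(Add(3080000, Mul(-183, -56)), -60302) = Mul(Add(3080000, 10248), -60302) = Mul(3090248, -60302) = -186348134896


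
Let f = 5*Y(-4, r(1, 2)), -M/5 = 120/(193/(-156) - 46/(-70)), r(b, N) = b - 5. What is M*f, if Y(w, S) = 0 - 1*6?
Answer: -98280000/3167 ≈ -31033.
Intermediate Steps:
r(b, N) = -5 + b
Y(w, S) = -6 (Y(w, S) = 0 - 6 = -6)
M = 3276000/3167 (M = -600/(193/(-156) - 46/(-70)) = -600/(193*(-1/156) - 46*(-1/70)) = -600/(-193/156 + 23/35) = -600/(-3167/5460) = -600*(-5460)/3167 = -5*(-655200/3167) = 3276000/3167 ≈ 1034.4)
f = -30 (f = 5*(-6) = -30)
M*f = (3276000/3167)*(-30) = -98280000/3167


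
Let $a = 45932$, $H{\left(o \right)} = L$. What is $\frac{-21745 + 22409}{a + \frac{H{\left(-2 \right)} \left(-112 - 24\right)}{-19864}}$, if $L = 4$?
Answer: $\frac{206089}{14256153} \approx 0.014456$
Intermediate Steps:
$H{\left(o \right)} = 4$
$\frac{-21745 + 22409}{a + \frac{H{\left(-2 \right)} \left(-112 - 24\right)}{-19864}} = \frac{-21745 + 22409}{45932 + \frac{4 \left(-112 - 24\right)}{-19864}} = \frac{664}{45932 + 4 \left(-136\right) \left(- \frac{1}{19864}\right)} = \frac{664}{45932 - - \frac{68}{2483}} = \frac{664}{45932 + \frac{68}{2483}} = \frac{664}{\frac{114049224}{2483}} = 664 \cdot \frac{2483}{114049224} = \frac{206089}{14256153}$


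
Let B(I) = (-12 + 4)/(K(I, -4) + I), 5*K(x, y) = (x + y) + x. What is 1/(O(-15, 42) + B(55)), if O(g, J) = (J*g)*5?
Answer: -381/1200190 ≈ -0.00031745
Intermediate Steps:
K(x, y) = y/5 + 2*x/5 (K(x, y) = ((x + y) + x)/5 = (y + 2*x)/5 = y/5 + 2*x/5)
O(g, J) = 5*J*g
B(I) = -8/(-⅘ + 7*I/5) (B(I) = (-12 + 4)/(((⅕)*(-4) + 2*I/5) + I) = -8/((-⅘ + 2*I/5) + I) = -8/(-⅘ + 7*I/5))
1/(O(-15, 42) + B(55)) = 1/(5*42*(-15) - 40/(-4 + 7*55)) = 1/(-3150 - 40/(-4 + 385)) = 1/(-3150 - 40/381) = 1/(-1200190/381) = -381/1200190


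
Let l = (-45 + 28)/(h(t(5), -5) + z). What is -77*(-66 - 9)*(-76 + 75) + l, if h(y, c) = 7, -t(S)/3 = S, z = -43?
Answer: -207883/36 ≈ -5774.5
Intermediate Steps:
t(S) = -3*S
l = 17/36 (l = (-45 + 28)/(7 - 43) = -17/(-36) = -17*(-1/36) = 17/36 ≈ 0.47222)
-77*(-66 - 9)*(-76 + 75) + l = -77*(-66 - 9)*(-76 + 75) + 17/36 = -(-5775)*(-1) + 17/36 = -77*75 + 17/36 = -5775 + 17/36 = -207883/36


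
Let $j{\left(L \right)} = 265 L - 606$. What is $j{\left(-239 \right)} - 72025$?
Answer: $-135966$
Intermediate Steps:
$j{\left(L \right)} = -606 + 265 L$
$j{\left(-239 \right)} - 72025 = \left(-606 + 265 \left(-239\right)\right) - 72025 = \left(-606 - 63335\right) + \left(-74203 + 2178\right) = -63941 - 72025 = -135966$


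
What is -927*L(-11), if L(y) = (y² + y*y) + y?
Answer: -214137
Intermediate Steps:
L(y) = y + 2*y² (L(y) = (y² + y²) + y = 2*y² + y = y + 2*y²)
-927*L(-11) = -(-10197)*(1 + 2*(-11)) = -(-10197)*(1 - 22) = -(-10197)*(-21) = -927*231 = -214137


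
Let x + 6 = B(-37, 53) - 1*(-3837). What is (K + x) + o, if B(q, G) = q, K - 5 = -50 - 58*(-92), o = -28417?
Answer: -19332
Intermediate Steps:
K = 5291 (K = 5 + (-50 - 58*(-92)) = 5 + (-50 + 5336) = 5 + 5286 = 5291)
x = 3794 (x = -6 + (-37 - 1*(-3837)) = -6 + (-37 + 3837) = -6 + 3800 = 3794)
(K + x) + o = (5291 + 3794) - 28417 = 9085 - 28417 = -19332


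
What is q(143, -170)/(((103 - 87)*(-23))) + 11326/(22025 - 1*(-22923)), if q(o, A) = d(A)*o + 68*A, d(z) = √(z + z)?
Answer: 8183857/258451 - 143*I*√85/184 ≈ 31.665 - 7.1652*I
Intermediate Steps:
d(z) = √2*√z (d(z) = √(2*z) = √2*√z)
q(o, A) = 68*A + o*√2*√A (q(o, A) = (√2*√A)*o + 68*A = o*√2*√A + 68*A = 68*A + o*√2*√A)
q(143, -170)/(((103 - 87)*(-23))) + 11326/(22025 - 1*(-22923)) = (68*(-170) + 143*√2*√(-170))/(((103 - 87)*(-23))) + 11326/(22025 - 1*(-22923)) = (-11560 + 143*√2*(I*√170))/((16*(-23))) + 11326/(22025 + 22923) = (-11560 + 286*I*√85)/(-368) + 11326/44948 = (-11560 + 286*I*√85)*(-1/368) + 11326*(1/44948) = (1445/46 - 143*I*√85/184) + 5663/22474 = 8183857/258451 - 143*I*√85/184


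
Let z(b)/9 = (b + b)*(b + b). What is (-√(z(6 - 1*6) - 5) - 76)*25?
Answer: -1900 - 25*I*√5 ≈ -1900.0 - 55.902*I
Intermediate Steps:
z(b) = 36*b² (z(b) = 9*((b + b)*(b + b)) = 9*((2*b)*(2*b)) = 9*(4*b²) = 36*b²)
(-√(z(6 - 1*6) - 5) - 76)*25 = (-√(36*(6 - 1*6)² - 5) - 76)*25 = (-√(36*(6 - 6)² - 5) - 76)*25 = (-√(36*0² - 5) - 76)*25 = (-√(36*0 - 5) - 76)*25 = (-√(0 - 5) - 76)*25 = (-√(-5) - 76)*25 = (-I*√5 - 76)*25 = (-76 - I*√5)*25 = -1900 - 25*I*√5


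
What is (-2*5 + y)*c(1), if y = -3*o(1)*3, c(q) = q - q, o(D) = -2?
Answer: 0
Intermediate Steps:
c(q) = 0
y = 18 (y = -3*(-2)*3 = 6*3 = 18)
(-2*5 + y)*c(1) = (-2*5 + 18)*0 = (-10 + 18)*0 = 8*0 = 0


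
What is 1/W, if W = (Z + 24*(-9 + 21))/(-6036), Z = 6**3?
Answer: -503/42 ≈ -11.976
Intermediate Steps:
Z = 216
W = -42/503 (W = (216 + 24*(-9 + 21))/(-6036) = (216 + 24*12)*(-1/6036) = (216 + 288)*(-1/6036) = 504*(-1/6036) = -42/503 ≈ -0.083499)
1/W = 1/(-42/503) = -503/42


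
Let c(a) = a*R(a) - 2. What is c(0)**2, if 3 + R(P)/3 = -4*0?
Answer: 4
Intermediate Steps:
R(P) = -9 (R(P) = -9 + 3*(-4*0) = -9 + 3*0 = -9 + 0 = -9)
c(a) = -2 - 9*a (c(a) = a*(-9) - 2 = -9*a - 2 = -2 - 9*a)
c(0)**2 = (-2 - 9*0)**2 = (-2 + 0)**2 = (-2)**2 = 4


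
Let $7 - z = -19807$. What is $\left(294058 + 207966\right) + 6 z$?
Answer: $620908$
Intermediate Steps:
$z = 19814$ ($z = 7 - -19807 = 7 + 19807 = 19814$)
$\left(294058 + 207966\right) + 6 z = \left(294058 + 207966\right) + 6 \cdot 19814 = 502024 + 118884 = 620908$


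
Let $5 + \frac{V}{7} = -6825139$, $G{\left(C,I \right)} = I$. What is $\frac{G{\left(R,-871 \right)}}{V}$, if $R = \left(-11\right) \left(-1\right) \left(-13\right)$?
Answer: $\frac{871}{47776008} \approx 1.8231 \cdot 10^{-5}$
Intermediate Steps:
$R = -143$ ($R = 11 \left(-13\right) = -143$)
$V = -47776008$ ($V = -35 + 7 \left(-6825139\right) = -35 - 47775973 = -47776008$)
$\frac{G{\left(R,-871 \right)}}{V} = - \frac{871}{-47776008} = \left(-871\right) \left(- \frac{1}{47776008}\right) = \frac{871}{47776008}$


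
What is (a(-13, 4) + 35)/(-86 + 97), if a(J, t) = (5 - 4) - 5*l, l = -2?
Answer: 46/11 ≈ 4.1818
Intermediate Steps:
a(J, t) = 11 (a(J, t) = (5 - 4) - 5*(-2) = 1 + 10 = 11)
(a(-13, 4) + 35)/(-86 + 97) = (11 + 35)/(-86 + 97) = 46/11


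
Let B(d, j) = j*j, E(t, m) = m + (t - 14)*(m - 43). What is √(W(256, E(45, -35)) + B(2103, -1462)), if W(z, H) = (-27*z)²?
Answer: 2*√12478297 ≈ 7064.9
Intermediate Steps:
E(t, m) = m + (-43 + m)*(-14 + t) (E(t, m) = m + (-14 + t)*(-43 + m) = m + (-43 + m)*(-14 + t))
B(d, j) = j²
W(z, H) = 729*z²
√(W(256, E(45, -35)) + B(2103, -1462)) = √(729*256² + (-1462)²) = √(729*65536 + 2137444) = √(47775744 + 2137444) = √49913188 = 2*√12478297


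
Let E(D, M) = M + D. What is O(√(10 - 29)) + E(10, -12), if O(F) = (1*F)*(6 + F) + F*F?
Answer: -40 + 6*I*√19 ≈ -40.0 + 26.153*I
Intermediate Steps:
E(D, M) = D + M
O(F) = F² + F*(6 + F) (O(F) = F*(6 + F) + F² = F² + F*(6 + F))
O(√(10 - 29)) + E(10, -12) = 2*√(10 - 29)*(3 + √(10 - 29)) + (10 - 12) = 2*√(-19)*(3 + √(-19)) - 2 = 2*(I*√19)*(3 + I*√19) - 2 = 2*I*√19*(3 + I*√19) - 2 = -2 + 2*I*√19*(3 + I*√19)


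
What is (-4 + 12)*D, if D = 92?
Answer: 736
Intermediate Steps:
(-4 + 12)*D = (-4 + 12)*92 = 8*92 = 736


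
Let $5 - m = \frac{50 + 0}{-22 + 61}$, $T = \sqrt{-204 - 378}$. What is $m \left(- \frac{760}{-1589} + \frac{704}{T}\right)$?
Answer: $\frac{110200}{61971} - \frac{51040 i \sqrt{582}}{11349} \approx 1.7783 - 108.5 i$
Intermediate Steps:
$T = i \sqrt{582}$ ($T = \sqrt{-582} = i \sqrt{582} \approx 24.125 i$)
$m = \frac{145}{39}$ ($m = 5 - \frac{50 + 0}{-22 + 61} = 5 - \frac{50}{39} = \frac{145}{39} \approx 3.7179$)
$m \left(- \frac{760}{-1589} + \frac{704}{T}\right) = \frac{145 \left(- \frac{760}{-1589} + \frac{704}{i \sqrt{582}}\right)}{39} = \frac{145 \left(\left(-760\right) \left(- \frac{1}{1589}\right) + 704 \left(- \frac{i \sqrt{582}}{582}\right)\right)}{39} = \frac{145 \left(\frac{760}{1589} - \frac{352 i \sqrt{582}}{291}\right)}{39} = \frac{110200}{61971} - \frac{51040 i \sqrt{582}}{11349}$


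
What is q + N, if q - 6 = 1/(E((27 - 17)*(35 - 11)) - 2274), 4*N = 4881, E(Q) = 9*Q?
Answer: 279583/228 ≈ 1226.2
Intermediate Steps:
N = 4881/4 (N = (1/4)*4881 = 4881/4 ≈ 1220.3)
q = 683/114 (q = 6 + 1/(9*((27 - 17)*(35 - 11)) - 2274) = 6 + 1/(9*(10*24) - 2274) = 6 + 1/(9*240 - 2274) = 6 + 1/(2160 - 2274) = 6 + 1/(-114) = 6 - 1/114 = 683/114 ≈ 5.9912)
q + N = 683/114 + 4881/4 = 279583/228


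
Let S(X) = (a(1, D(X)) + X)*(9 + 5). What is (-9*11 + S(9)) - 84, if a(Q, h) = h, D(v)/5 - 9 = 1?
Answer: 643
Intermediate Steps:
D(v) = 50 (D(v) = 45 + 5*1 = 45 + 5 = 50)
S(X) = 700 + 14*X (S(X) = (50 + X)*(9 + 5) = (50 + X)*14 = 700 + 14*X)
(-9*11 + S(9)) - 84 = (-9*11 + (700 + 14*9)) - 84 = (-99 + (700 + 126)) - 84 = (-99 + 826) - 84 = 727 - 84 = 643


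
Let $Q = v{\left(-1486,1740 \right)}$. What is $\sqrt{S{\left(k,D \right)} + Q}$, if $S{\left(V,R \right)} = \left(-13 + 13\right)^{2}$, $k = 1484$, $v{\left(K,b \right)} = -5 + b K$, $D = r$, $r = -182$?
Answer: $i \sqrt{2585645} \approx 1608.0 i$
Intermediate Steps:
$D = -182$
$v{\left(K,b \right)} = -5 + K b$
$Q = -2585645$ ($Q = -5 - 2585640 = -2585645$)
$S{\left(V,R \right)} = 0$ ($S{\left(V,R \right)} = 0^{2} = 0$)
$\sqrt{S{\left(k,D \right)} + Q} = \sqrt{0 - 2585645} = \sqrt{-2585645} = i \sqrt{2585645}$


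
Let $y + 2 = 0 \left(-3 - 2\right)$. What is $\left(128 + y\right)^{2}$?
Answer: $15876$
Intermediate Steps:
$y = -2$ ($y = -2 + 0 \left(-3 - 2\right) = -2 + 0 \left(-5\right) = -2 + 0 = -2$)
$\left(128 + y\right)^{2} = \left(128 - 2\right)^{2} = 126^{2} = 15876$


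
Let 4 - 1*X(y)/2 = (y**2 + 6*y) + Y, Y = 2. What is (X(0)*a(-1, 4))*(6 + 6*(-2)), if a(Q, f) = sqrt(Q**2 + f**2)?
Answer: -24*sqrt(17) ≈ -98.955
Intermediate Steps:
X(y) = 4 - 12*y - 2*y**2 (X(y) = 8 - 2*((y**2 + 6*y) + 2) = 8 - 2*(2 + y**2 + 6*y) = 8 + (-4 - 12*y - 2*y**2) = 4 - 12*y - 2*y**2)
(X(0)*a(-1, 4))*(6 + 6*(-2)) = ((4 - 12*0 - 2*0**2)*sqrt((-1)**2 + 4**2))*(6 + 6*(-2)) = ((4 + 0 - 2*0)*sqrt(1 + 16))*(6 - 12) = ((4 + 0 + 0)*sqrt(17))*(-6) = (4*sqrt(17))*(-6) = -24*sqrt(17)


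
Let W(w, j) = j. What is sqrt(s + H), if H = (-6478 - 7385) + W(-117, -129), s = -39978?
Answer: I*sqrt(53970) ≈ 232.31*I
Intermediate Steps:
H = -13992 (H = (-6478 - 7385) - 129 = -13863 - 129 = -13992)
sqrt(s + H) = sqrt(-39978 - 13992) = sqrt(-53970) = I*sqrt(53970)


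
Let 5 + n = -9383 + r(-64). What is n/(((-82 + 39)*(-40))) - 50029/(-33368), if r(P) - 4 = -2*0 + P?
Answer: -666311/166840 ≈ -3.9937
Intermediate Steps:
r(P) = 4 + P (r(P) = 4 + (-2*0 + P) = 4 + (0 + P) = 4 + P)
n = -9448 (n = -5 + (-9383 + (4 - 64)) = -5 + (-9383 - 60) = -5 - 9443 = -9448)
n/(((-82 + 39)*(-40))) - 50029/(-33368) = -9448*(-1/(40*(-82 + 39))) - 50029/(-33368) = -9448/((-43*(-40))) - 50029*(-1/33368) = -9448/1720 + 50029/33368 = -9448*1/1720 + 50029/33368 = -1181/215 + 50029/33368 = -666311/166840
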